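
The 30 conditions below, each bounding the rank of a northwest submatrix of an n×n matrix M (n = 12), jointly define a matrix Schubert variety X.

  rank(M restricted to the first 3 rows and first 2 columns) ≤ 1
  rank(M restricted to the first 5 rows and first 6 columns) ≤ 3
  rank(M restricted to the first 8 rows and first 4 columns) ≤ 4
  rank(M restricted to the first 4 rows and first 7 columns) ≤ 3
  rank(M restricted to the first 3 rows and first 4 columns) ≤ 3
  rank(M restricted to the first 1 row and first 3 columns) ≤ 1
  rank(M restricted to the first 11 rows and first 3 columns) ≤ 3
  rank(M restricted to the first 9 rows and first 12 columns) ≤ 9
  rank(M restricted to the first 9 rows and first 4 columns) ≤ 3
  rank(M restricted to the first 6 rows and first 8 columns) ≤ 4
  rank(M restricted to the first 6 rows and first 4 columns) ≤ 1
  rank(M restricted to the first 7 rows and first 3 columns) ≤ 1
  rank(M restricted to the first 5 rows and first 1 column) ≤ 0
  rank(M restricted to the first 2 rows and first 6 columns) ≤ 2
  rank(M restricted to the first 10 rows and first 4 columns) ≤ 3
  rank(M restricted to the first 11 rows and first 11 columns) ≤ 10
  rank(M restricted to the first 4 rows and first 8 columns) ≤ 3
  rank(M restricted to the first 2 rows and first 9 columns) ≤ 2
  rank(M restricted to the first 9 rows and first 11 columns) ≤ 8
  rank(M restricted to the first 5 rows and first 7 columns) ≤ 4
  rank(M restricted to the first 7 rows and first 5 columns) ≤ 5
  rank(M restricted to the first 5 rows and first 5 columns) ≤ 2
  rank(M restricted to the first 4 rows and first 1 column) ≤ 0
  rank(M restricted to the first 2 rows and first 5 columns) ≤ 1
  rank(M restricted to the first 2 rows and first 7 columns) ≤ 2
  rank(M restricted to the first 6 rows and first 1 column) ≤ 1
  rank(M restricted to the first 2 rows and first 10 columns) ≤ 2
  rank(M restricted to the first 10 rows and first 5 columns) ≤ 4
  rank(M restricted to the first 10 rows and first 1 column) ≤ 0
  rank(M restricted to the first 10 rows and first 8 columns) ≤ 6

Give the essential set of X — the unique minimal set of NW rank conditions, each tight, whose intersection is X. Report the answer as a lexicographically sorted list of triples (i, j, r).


Computing R[i][j] = min implied NW-rank bound (n=12, 30 conditions):

  0 1 1 1 1 1 1 1 1 1 1 1
  0 1 1 1 1 2 2 2 2 2 2 2
  0 1 1 1 2 3 3 3 3 3 3 3
  0 1 1 1 2 3 3 3 4 4 4 4
  0 1 1 1 2 3 4 4 5 5 5 5
  0 1 1 1 2 3 4 4 5 6 6 6
  0 1 1 2 3 4 5 5 6 7 7 7
  0 1 2 3 4 5 6 6 7 8 8 8
  0 1 2 3 4 5 6 6 7 8 8 9
  0 1 2 3 4 5 6 6 7 8 9 10
  1 2 3 4 5 6 7 7 8 9 10 11
  1 2 3 4 5 6 7 8 9 10 11 12

giving w = (2, 6, 5, 9, 7, 10, 4, 3, 12, 11, 1, 8) via Δ²R.

D(w) has 28 cells with 8 SE-corners; essential set:

[(2, 5, 1), (4, 8, 3), (6, 4, 1), (6, 8, 4), (7, 3, 1), (9, 11, 8), (10, 1, 0), (10, 8, 6)]


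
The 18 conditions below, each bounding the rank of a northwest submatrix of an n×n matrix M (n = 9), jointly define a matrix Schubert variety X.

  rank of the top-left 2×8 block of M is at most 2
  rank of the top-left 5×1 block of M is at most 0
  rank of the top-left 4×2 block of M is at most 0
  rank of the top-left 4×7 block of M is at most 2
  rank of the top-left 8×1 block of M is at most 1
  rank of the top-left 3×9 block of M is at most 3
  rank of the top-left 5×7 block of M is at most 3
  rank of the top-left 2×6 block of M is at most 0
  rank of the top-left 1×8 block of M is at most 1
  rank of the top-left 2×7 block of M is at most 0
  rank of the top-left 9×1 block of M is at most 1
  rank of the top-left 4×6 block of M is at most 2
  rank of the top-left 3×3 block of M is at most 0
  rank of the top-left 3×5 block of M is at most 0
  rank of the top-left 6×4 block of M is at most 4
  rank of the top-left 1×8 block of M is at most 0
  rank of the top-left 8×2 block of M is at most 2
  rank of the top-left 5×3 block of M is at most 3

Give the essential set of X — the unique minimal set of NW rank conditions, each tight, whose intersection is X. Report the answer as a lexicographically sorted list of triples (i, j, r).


Recovering R(i,j) via the rank-extension bound from the 18 conditions:

  R[1]: 0  0  0  0  0  0  0  0  1
  R[2]: 0  0  0  0  0  0  0  1  2
  R[3]: 0  0  0  0  0  1  1  2  3
  R[4]: 0  0  1  1  1  2  2  3  4
  R[5]: 0  1  2  2  2  3  3  4  5
  R[6]: 1  2  3  3  3  4  4  5  6
  R[7]: 1  2  3  4  4  5  5  6  7
  R[8]: 1  2  3  4  5  6  6  7  8
  R[9]: 1  2  3  4  5  6  7  8  9

the unique w with this rank table is (9, 8, 6, 3, 2, 1, 4, 5, 7).

5 SE-corners of the 23-cell Rothe diagram give Ess(w):

[(1, 8, 0), (2, 7, 0), (3, 5, 0), (4, 2, 0), (5, 1, 0)]


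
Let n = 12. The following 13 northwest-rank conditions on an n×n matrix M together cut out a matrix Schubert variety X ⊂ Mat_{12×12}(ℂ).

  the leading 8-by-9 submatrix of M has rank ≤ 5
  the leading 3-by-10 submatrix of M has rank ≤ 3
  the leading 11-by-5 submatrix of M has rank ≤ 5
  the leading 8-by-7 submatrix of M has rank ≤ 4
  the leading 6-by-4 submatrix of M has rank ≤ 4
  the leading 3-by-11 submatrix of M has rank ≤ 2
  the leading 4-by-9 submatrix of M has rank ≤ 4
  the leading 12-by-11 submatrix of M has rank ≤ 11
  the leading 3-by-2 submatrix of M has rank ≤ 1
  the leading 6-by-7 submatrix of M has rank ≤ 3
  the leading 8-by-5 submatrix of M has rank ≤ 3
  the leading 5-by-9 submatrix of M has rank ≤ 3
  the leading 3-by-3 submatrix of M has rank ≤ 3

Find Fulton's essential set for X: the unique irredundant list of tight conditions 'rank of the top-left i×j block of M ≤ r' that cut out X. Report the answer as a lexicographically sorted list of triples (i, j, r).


Propagating the 13 rank bounds to every northwest block:

  R[1]: 1  1  1  1  1  1  1  1  1  1  1  1
  R[2]: 1  1  2  2  2  2  2  2  2  2  2  2
  R[3]: 1  1  2  2  2  2  2  2  2  2  2  3
  R[4]: 1  2  3  3  3  3  3  3  3  3  3  4
  R[5]: 1  2  3  3  3  3  3  3  3  4  4  5
  R[6]: 1  2  3  3  3  3  3  4  4  5  5  6
  R[7]: 1  2  3  3  3  4  4  5  5  6  6  7
  R[8]: 1  2  3  3  3  4  4  5  5  6  7  8
  R[9]: 1  2  3  4  4  5  5  6  6  7  8  9
  R[10]: 1  2  3  4  5  6  6  7  7  8  9  10
  R[11]: 1  2  3  4  5  6  7  8  8  9  10  11
  R[12]: 1  2  3  4  5  6  7  8  9  10  11  12

reading off 1-entries of Δ²R: w = (1, 3, 12, 2, 10, 8, 6, 11, 4, 5, 7, 9).

Fulton essential set (7 of the 26 Rothe cells):

[(3, 2, 1), (3, 11, 2), (5, 9, 3), (6, 7, 3), (8, 5, 3), (8, 7, 4), (8, 9, 5)]


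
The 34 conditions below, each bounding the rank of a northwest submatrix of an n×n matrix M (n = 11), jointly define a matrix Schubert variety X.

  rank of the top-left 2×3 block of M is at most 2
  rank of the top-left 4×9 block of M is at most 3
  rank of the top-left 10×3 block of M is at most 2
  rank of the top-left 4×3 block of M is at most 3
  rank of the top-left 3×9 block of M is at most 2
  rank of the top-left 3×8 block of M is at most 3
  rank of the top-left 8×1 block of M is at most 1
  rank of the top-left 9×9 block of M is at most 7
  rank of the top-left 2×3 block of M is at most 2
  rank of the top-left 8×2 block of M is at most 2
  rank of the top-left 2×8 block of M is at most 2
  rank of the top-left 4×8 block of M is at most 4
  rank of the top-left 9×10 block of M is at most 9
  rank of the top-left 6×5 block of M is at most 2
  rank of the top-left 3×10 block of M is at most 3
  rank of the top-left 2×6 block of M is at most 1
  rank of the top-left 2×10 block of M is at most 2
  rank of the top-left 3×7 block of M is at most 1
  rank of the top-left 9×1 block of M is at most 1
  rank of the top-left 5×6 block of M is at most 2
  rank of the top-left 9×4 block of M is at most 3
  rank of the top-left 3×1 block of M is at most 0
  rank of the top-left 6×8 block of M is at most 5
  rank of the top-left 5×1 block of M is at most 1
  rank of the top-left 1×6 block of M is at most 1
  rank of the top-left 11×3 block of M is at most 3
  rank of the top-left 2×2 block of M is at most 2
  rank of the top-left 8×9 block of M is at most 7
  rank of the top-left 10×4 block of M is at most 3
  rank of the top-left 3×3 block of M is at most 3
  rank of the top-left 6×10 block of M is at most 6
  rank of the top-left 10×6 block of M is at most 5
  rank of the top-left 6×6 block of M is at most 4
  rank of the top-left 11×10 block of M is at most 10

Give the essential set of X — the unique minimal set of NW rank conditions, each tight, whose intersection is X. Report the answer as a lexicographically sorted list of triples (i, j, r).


Propagating the 34 rank bounds to every northwest block:

  row 1: 0  1  1  1  1  1  1  1  1  1  1
  row 2: 0  1  1  1  1  1  1  2  2  2  2
  row 3: 0  1  1  1  1  1  1  2  2  3  3
  row 4: 1  2  2  2  2  2  2  3  3  4  4
  row 5: 1  2  2  2  2  2  3  4  4  5  5
  row 6: 1  2  2  2  2  3  4  5  5  6  6
  row 7: 1  2  2  3  3  4  5  6  6  7  7
  row 8: 1  2  2  3  4  5  6  7  7  8  8
  row 9: 1  2  2  3  4  5  6  7  7  8  9
  row 10: 1  2  2  3  4  5  6  7  8  9  10
  row 11: 1  2  3  4  5  6  7  8  9  10  11

the unique w with this rank table is (2, 8, 10, 1, 7, 6, 4, 5, 11, 9, 3).

|D(w)|=26, |Ess(w)|=7:

[(3, 1, 0), (3, 7, 1), (3, 9, 2), (5, 6, 2), (6, 5, 2), (9, 9, 7), (10, 3, 2)]


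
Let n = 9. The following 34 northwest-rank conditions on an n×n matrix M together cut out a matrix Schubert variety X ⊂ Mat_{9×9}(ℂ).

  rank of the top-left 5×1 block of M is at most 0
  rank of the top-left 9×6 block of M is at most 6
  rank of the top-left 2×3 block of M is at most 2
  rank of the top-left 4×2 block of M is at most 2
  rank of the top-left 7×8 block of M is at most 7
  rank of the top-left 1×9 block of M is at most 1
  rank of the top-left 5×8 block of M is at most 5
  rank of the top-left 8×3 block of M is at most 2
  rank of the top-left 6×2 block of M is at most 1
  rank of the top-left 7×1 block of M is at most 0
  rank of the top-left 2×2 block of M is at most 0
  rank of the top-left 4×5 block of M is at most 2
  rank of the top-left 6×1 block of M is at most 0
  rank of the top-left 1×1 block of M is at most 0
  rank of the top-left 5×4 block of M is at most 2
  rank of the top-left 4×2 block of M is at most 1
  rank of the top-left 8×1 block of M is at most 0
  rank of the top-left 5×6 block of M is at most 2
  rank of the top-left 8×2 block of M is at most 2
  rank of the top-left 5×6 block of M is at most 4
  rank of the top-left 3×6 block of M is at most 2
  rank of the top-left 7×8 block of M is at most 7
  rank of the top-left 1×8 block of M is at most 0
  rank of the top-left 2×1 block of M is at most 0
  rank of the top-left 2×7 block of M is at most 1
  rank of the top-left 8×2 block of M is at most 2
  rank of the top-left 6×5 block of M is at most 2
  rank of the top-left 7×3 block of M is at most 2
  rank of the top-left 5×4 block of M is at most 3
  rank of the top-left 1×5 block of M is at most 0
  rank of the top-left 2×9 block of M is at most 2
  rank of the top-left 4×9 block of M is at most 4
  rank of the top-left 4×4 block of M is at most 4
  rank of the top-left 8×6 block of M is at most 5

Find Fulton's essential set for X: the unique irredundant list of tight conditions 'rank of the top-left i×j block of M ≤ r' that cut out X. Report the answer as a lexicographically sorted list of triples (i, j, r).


Reconstructing r_w from the 34 given conditions:

  0 | 0 | 0 | 0 | 0 | 0 | 0 | 0 | 1
  0 | 0 | 1 | 1 | 1 | 1 | 1 | 1 | 2
  0 | 1 | 2 | 2 | 2 | 2 | 2 | 2 | 3
  0 | 1 | 2 | 2 | 2 | 2 | 3 | 3 | 4
  0 | 1 | 2 | 2 | 2 | 2 | 3 | 4 | 5
  0 | 1 | 2 | 2 | 2 | 3 | 4 | 5 | 6
  0 | 1 | 2 | 3 | 3 | 4 | 5 | 6 | 7
  0 | 1 | 2 | 3 | 4 | 5 | 6 | 7 | 8
  1 | 2 | 3 | 4 | 5 | 6 | 7 | 8 | 9

so w = (9, 3, 2, 7, 8, 6, 4, 5, 1).

|D(w)|=24, |Ess(w)|=5:

[(1, 8, 0), (2, 2, 0), (5, 6, 2), (6, 5, 2), (8, 1, 0)]


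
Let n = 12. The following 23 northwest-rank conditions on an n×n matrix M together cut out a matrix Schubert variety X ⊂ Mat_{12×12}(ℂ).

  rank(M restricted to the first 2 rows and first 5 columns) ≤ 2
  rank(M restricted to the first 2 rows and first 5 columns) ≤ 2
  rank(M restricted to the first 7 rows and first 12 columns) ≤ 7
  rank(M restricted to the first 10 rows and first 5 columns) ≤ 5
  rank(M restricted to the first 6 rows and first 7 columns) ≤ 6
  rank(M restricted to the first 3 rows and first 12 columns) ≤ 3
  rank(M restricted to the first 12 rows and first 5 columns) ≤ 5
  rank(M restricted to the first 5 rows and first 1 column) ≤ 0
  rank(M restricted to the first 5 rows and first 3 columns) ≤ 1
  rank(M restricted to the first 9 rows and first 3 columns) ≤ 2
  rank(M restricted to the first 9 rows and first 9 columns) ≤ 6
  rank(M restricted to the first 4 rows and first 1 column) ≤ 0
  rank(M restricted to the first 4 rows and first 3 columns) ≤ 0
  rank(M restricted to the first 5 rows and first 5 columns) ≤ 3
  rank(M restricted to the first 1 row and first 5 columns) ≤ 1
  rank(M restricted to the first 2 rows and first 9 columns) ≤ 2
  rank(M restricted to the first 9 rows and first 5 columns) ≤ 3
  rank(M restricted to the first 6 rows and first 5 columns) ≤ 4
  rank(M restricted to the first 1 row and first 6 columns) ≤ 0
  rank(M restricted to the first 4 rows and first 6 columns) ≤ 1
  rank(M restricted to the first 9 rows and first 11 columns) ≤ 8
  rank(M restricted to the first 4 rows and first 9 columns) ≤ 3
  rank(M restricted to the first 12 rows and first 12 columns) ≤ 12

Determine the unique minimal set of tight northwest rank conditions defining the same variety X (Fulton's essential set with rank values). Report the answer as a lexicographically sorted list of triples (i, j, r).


The tightest implied rank at each (i,j), from the 23 conditions:

  R[1]: 0 | 0 | 0 | 0 | 0 | 0 | 1 | 1 | 1 | 1 | 1 | 1
  R[2]: 0 | 0 | 0 | 1 | 1 | 1 | 2 | 2 | 2 | 2 | 2 | 2
  R[3]: 0 | 0 | 0 | 1 | 1 | 1 | 2 | 3 | 3 | 3 | 3 | 3
  R[4]: 0 | 0 | 0 | 1 | 1 | 1 | 2 | 3 | 3 | 4 | 4 | 4
  R[5]: 0 | 1 | 1 | 2 | 2 | 2 | 3 | 4 | 4 | 5 | 5 | 5
  R[6]: 1 | 2 | 2 | 3 | 3 | 3 | 4 | 5 | 5 | 6 | 6 | 6
  R[7]: 1 | 2 | 2 | 3 | 3 | 4 | 5 | 6 | 6 | 7 | 7 | 7
  R[8]: 1 | 2 | 2 | 3 | 3 | 4 | 5 | 6 | 6 | 7 | 8 | 8
  R[9]: 1 | 2 | 2 | 3 | 3 | 4 | 5 | 6 | 6 | 7 | 8 | 9
  R[10]: 1 | 2 | 3 | 4 | 4 | 5 | 6 | 7 | 7 | 8 | 9 | 10
  R[11]: 1 | 2 | 3 | 4 | 5 | 6 | 7 | 8 | 8 | 9 | 10 | 11
  R[12]: 1 | 2 | 3 | 4 | 5 | 6 | 7 | 8 | 9 | 10 | 11 | 12

second differences of R give the permutation w = (7, 4, 8, 10, 2, 1, 6, 11, 12, 3, 5, 9).

8 SE-corners of the 29-cell Rothe diagram give Ess(w):

[(1, 6, 0), (4, 3, 0), (4, 6, 1), (4, 9, 3), (5, 1, 0), (9, 3, 2), (9, 5, 3), (9, 9, 6)]


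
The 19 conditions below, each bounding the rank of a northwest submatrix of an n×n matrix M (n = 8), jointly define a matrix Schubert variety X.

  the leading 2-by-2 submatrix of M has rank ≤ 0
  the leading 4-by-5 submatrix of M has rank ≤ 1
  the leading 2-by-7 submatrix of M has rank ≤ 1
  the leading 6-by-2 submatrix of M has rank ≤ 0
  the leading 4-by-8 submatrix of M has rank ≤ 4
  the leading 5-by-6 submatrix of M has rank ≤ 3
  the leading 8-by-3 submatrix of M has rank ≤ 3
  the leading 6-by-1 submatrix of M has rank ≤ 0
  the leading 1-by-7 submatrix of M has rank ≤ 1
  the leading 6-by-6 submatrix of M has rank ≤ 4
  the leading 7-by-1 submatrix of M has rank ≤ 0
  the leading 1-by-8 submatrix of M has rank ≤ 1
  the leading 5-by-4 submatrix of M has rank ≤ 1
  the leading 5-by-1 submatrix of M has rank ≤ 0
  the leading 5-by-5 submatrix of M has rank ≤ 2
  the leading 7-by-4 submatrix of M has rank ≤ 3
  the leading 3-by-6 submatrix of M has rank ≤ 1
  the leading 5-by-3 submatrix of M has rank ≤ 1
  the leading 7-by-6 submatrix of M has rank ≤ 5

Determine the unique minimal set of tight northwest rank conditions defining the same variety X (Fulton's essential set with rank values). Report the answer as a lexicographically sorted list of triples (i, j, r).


Reconstructing r_w from the 19 given conditions:

  R[1]: 0, 0, 1, 1, 1, 1, 1, 1
  R[2]: 0, 0, 1, 1, 1, 1, 1, 2
  R[3]: 0, 0, 1, 1, 1, 1, 2, 3
  R[4]: 0, 0, 1, 1, 1, 2, 3, 4
  R[5]: 0, 0, 1, 1, 2, 3, 4, 5
  R[6]: 0, 0, 1, 2, 3, 4, 5, 6
  R[7]: 0, 1, 2, 3, 4, 5, 6, 7
  R[8]: 1, 2, 3, 4, 5, 6, 7, 8

so w = (3, 8, 7, 6, 5, 4, 2, 1).

Rothe diagram D(w) (23 cells), 6 SE-corners (essential conditions):

[(2, 7, 1), (3, 6, 1), (4, 5, 1), (5, 4, 1), (6, 2, 0), (7, 1, 0)]


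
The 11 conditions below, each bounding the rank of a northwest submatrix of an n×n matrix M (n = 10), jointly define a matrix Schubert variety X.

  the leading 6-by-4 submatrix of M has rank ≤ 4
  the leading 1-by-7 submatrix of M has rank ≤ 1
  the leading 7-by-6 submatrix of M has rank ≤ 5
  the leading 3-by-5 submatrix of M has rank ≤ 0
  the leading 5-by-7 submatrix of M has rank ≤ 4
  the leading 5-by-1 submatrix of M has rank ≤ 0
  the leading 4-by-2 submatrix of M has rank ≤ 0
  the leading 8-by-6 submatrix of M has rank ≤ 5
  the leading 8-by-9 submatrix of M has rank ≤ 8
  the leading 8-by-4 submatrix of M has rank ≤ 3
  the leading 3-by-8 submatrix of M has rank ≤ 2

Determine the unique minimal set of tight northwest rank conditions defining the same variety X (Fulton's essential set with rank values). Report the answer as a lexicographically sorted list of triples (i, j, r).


Recovering R(i,j) via the rank-extension bound from the 11 conditions:

  row 1: 0, 0, 0, 0, 0, 1, 1, 1, 1, 1
  row 2: 0, 0, 0, 0, 0, 1, 2, 2, 2, 2
  row 3: 0, 0, 0, 0, 0, 1, 2, 2, 3, 3
  row 4: 0, 0, 1, 1, 1, 2, 3, 3, 4, 4
  row 5: 0, 1, 2, 2, 2, 3, 4, 4, 5, 5
  row 6: 1, 2, 3, 3, 3, 4, 5, 5, 6, 6
  row 7: 1, 2, 3, 3, 4, 5, 6, 6, 7, 7
  row 8: 1, 2, 3, 3, 4, 5, 6, 7, 8, 8
  row 9: 1, 2, 3, 4, 5, 6, 7, 8, 9, 9
  row 10: 1, 2, 3, 4, 5, 6, 7, 8, 9, 10

second differences of R give the permutation w = (6, 7, 9, 3, 2, 1, 5, 8, 4, 10).

5 SE-corners of the 21-cell Rothe diagram give Ess(w):

[(3, 5, 0), (3, 8, 2), (4, 2, 0), (5, 1, 0), (8, 4, 3)]


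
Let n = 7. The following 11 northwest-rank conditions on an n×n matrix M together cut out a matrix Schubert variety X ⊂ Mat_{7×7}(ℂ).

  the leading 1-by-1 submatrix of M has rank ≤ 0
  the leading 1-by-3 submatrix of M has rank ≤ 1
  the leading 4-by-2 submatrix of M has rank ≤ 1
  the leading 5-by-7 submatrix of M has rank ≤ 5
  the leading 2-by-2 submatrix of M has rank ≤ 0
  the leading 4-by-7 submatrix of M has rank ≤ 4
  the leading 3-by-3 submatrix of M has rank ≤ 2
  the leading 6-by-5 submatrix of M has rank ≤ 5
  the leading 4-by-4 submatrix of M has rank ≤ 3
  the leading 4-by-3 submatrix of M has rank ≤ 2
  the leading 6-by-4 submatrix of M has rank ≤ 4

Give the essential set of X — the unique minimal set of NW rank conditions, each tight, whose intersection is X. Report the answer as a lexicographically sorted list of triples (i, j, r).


The tightest implied rank at each (i,j), from the 11 conditions:

  0  0  1  1  1  1  1
  0  0  1  2  2  2  2
  1  1  2  3  3  3  3
  1  1  2  3  4  4  4
  1  2  3  4  5  5  5
  1  2  3  4  5  6  6
  1  2  3  4  5  6  7

hence w(1..7) = (3, 4, 1, 5, 2, 6, 7).

Rothe diagram D(w) (5 cells), 2 SE-corners (essential conditions):

[(2, 2, 0), (4, 2, 1)]


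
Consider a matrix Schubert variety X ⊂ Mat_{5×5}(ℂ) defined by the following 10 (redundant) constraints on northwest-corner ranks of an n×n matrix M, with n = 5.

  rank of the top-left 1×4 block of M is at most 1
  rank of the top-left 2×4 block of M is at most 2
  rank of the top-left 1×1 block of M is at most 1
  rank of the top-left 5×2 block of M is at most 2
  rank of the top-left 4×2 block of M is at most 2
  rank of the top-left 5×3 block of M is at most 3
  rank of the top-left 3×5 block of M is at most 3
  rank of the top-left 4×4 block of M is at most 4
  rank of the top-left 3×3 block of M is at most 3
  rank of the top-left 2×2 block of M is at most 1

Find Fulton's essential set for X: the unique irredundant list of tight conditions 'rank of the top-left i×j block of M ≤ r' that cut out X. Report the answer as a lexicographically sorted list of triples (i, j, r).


Recovering R(i,j) via the rank-extension bound from the 10 conditions:

  i=1: 1  1  1  1  1
  i=2: 1  1  2  2  2
  i=3: 1  2  3  3  3
  i=4: 1  2  3  4  4
  i=5: 1  2  3  4  5

so w = (1, 3, 2, 4, 5).

Fulton essential set (the sole Rothe cell):

[(2, 2, 1)]


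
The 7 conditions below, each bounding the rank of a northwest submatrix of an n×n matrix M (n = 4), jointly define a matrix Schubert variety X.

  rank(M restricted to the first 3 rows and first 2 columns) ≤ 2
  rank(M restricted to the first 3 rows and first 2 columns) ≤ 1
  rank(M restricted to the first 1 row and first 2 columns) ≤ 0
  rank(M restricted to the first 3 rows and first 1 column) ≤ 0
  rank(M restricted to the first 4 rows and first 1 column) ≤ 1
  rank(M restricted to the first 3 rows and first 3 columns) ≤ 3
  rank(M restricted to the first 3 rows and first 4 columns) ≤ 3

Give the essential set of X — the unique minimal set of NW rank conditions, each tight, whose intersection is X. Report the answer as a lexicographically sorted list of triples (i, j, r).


Computing R[i][j] = min implied NW-rank bound (n=4, 7 conditions):

  i=1: 0 | 0 | 1 | 1
  i=2: 0 | 1 | 2 | 2
  i=3: 0 | 1 | 2 | 3
  i=4: 1 | 2 | 3 | 4

reading off 1-entries of Δ²R: w = (3, 2, 4, 1).

D(w) has 4 cells with 2 SE-corners; essential set:

[(1, 2, 0), (3, 1, 0)]


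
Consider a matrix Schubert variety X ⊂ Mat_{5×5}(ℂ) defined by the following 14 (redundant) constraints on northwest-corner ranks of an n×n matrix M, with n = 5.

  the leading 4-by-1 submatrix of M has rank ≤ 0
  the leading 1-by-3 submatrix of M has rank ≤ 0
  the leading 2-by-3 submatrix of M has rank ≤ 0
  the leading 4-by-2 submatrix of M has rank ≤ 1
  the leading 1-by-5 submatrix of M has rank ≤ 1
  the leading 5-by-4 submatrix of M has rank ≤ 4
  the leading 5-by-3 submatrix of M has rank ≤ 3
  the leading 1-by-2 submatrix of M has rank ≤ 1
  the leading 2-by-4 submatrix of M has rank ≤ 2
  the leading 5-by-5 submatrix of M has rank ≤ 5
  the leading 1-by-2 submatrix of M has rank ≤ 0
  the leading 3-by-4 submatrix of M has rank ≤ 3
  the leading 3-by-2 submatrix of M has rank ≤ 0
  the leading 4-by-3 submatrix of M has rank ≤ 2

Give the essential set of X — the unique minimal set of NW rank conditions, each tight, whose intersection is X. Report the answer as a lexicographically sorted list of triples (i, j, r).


The tightest implied rank at each (i,j), from the 14 conditions:

  i=1: 0 | 0 | 0 | 1 | 1
  i=2: 0 | 0 | 0 | 1 | 2
  i=3: 0 | 0 | 1 | 2 | 3
  i=4: 0 | 1 | 2 | 3 | 4
  i=5: 1 | 2 | 3 | 4 | 5

the unique w with this rank table is (4, 5, 3, 2, 1).

3 SE-corners of the 9-cell Rothe diagram give Ess(w):

[(2, 3, 0), (3, 2, 0), (4, 1, 0)]


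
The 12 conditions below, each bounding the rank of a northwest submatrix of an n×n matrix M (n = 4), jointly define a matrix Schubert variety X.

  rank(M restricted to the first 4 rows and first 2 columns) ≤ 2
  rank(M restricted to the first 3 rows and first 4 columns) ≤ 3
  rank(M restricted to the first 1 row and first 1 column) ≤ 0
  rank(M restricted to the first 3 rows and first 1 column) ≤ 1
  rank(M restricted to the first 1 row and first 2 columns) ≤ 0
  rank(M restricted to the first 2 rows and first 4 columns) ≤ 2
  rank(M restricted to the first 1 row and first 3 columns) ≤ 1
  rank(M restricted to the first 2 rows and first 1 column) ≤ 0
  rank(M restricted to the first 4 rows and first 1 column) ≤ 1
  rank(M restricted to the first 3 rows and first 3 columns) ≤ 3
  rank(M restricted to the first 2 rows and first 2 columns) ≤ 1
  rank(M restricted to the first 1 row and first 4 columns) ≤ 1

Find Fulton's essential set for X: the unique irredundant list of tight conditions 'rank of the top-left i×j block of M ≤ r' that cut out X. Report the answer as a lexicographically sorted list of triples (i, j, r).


The tightest implied rank at each (i,j), from the 12 conditions:

  row 1: 0, 0, 1, 1
  row 2: 0, 1, 2, 2
  row 3: 1, 2, 3, 3
  row 4: 1, 2, 3, 4

so w = (3, 2, 1, 4).

Fulton essential set (2 of the 3 Rothe cells):

[(1, 2, 0), (2, 1, 0)]


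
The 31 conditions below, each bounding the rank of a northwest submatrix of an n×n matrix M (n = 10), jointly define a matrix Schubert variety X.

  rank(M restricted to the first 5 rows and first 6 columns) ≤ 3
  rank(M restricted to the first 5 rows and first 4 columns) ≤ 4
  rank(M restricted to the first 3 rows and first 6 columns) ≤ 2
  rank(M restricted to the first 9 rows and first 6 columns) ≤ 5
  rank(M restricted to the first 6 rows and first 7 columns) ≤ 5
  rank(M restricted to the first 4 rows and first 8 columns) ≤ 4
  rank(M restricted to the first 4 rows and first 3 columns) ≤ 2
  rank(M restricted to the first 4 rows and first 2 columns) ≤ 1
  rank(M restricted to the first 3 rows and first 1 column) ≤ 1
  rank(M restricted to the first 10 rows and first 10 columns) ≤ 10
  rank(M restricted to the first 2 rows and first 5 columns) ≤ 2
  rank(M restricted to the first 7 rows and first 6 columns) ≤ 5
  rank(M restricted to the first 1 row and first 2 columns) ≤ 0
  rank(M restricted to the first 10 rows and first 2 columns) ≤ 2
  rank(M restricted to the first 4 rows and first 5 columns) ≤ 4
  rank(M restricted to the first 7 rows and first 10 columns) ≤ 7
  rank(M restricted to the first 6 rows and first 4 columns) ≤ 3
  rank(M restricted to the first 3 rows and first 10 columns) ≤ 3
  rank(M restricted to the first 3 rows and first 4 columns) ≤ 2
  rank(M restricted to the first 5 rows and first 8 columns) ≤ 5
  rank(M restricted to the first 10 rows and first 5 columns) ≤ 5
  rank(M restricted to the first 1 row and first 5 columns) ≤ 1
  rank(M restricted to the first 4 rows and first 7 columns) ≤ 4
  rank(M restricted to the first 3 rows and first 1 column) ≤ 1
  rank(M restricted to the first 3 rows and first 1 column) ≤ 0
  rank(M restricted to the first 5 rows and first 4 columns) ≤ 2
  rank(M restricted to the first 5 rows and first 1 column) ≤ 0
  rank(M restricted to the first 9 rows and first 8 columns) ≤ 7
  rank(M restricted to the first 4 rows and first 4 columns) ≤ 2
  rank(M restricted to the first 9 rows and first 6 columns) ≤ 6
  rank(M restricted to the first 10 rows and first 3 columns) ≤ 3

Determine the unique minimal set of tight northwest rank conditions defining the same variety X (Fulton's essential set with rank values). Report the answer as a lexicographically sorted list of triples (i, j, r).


Rank table r_w(10×10) implied by the 31 constraints:

  row 1: 0 | 0 | 1 | 1 | 1 | 1 | 1 | 1 | 1 | 1
  row 2: 0 | 1 | 2 | 2 | 2 | 2 | 2 | 2 | 2 | 2
  row 3: 0 | 1 | 2 | 2 | 2 | 2 | 3 | 3 | 3 | 3
  row 4: 0 | 1 | 2 | 2 | 3 | 3 | 4 | 4 | 4 | 4
  row 5: 0 | 1 | 2 | 2 | 3 | 3 | 4 | 5 | 5 | 5
  row 6: 1 | 2 | 3 | 3 | 4 | 4 | 5 | 6 | 6 | 6
  row 7: 1 | 2 | 3 | 4 | 5 | 5 | 6 | 7 | 7 | 7
  row 8: 1 | 2 | 3 | 4 | 5 | 5 | 6 | 7 | 8 | 8
  row 9: 1 | 2 | 3 | 4 | 5 | 5 | 6 | 7 | 8 | 9
  row 10: 1 | 2 | 3 | 4 | 5 | 6 | 7 | 8 | 9 | 10

so w = (3, 2, 7, 5, 8, 1, 4, 9, 10, 6).

Rothe diagram D(w) (14 cells), 6 SE-corners (essential conditions):

[(1, 2, 0), (3, 6, 2), (5, 1, 0), (5, 4, 2), (5, 6, 3), (9, 6, 5)]


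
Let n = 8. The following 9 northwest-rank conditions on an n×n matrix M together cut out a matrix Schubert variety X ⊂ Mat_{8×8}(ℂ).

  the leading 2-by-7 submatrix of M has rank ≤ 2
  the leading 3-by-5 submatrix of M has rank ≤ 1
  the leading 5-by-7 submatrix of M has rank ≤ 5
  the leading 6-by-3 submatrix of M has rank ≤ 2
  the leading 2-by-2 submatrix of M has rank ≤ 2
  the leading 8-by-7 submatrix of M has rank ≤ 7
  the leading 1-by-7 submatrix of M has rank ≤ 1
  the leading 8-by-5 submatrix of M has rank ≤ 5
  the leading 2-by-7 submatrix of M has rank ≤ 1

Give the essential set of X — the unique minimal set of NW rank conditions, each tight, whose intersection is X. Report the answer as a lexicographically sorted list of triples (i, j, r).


Rank table r_w(8×8) implied by the 9 constraints:

  R[1]: 1, 1, 1, 1, 1, 1, 1, 1
  R[2]: 1, 1, 1, 1, 1, 1, 1, 2
  R[3]: 1, 1, 1, 1, 1, 2, 2, 3
  R[4]: 1, 2, 2, 2, 2, 3, 3, 4
  R[5]: 1, 2, 2, 3, 3, 4, 4, 5
  R[6]: 1, 2, 2, 3, 4, 5, 5, 6
  R[7]: 1, 2, 3, 4, 5, 6, 6, 7
  R[8]: 1, 2, 3, 4, 5, 6, 7, 8

second differences of R give the permutation w = (1, 8, 6, 2, 4, 5, 3, 7).

Rothe diagram D(w) (12 cells), 3 SE-corners (essential conditions):

[(2, 7, 1), (3, 5, 1), (6, 3, 2)]


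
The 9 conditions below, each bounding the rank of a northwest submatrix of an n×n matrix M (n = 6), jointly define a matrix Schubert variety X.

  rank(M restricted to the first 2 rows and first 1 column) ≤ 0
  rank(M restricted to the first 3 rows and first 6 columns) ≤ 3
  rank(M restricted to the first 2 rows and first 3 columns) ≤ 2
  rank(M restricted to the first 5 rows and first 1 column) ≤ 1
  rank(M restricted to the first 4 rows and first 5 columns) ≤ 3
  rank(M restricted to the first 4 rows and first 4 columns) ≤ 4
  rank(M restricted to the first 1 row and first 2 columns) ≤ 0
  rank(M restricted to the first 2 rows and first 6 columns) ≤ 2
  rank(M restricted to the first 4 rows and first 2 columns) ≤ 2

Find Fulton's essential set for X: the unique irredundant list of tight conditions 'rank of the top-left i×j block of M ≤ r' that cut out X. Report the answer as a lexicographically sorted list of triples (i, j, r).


Rank table r_w(6×6) implied by the 9 constraints:

  0  0  1  1  1  1
  0  1  2  2  2  2
  1  2  3  3  3  3
  1  2  3  3  3  4
  1  2  3  4  4  5
  1  2  3  4  5  6

second differences of R give the permutation w = (3, 2, 1, 6, 4, 5).

3 SE-corners of the 5-cell Rothe diagram give Ess(w):

[(1, 2, 0), (2, 1, 0), (4, 5, 3)]


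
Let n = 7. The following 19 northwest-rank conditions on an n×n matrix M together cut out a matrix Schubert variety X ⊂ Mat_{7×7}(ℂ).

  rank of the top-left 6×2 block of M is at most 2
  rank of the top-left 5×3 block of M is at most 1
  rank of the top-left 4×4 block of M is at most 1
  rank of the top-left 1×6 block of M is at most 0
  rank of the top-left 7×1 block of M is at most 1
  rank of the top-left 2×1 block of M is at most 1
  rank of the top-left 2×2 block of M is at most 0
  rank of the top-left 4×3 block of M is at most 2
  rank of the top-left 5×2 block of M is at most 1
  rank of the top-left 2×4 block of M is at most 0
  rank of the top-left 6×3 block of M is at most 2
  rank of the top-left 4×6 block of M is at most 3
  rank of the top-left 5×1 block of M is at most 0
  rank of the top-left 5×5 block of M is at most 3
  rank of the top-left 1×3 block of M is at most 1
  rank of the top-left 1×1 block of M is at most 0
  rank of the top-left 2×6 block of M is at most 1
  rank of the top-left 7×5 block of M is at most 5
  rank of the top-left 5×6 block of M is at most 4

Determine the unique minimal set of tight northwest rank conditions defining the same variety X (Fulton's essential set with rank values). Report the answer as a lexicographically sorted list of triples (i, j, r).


Propagating the 19 rank bounds to every northwest block:

  R[1]: 0, 0, 0, 0, 0, 0, 1
  R[2]: 0, 0, 0, 0, 1, 1, 2
  R[3]: 0, 1, 1, 1, 2, 2, 3
  R[4]: 0, 1, 1, 1, 2, 3, 4
  R[5]: 0, 1, 1, 2, 3, 4, 5
  R[6]: 1, 2, 2, 3, 4, 5, 6
  R[7]: 1, 2, 3, 4, 5, 6, 7

reading off 1-entries of Δ²R: w = (7, 5, 2, 6, 4, 1, 3).

|D(w)|=16, |Ess(w)|=5:

[(1, 6, 0), (2, 4, 0), (4, 4, 1), (5, 1, 0), (5, 3, 1)]


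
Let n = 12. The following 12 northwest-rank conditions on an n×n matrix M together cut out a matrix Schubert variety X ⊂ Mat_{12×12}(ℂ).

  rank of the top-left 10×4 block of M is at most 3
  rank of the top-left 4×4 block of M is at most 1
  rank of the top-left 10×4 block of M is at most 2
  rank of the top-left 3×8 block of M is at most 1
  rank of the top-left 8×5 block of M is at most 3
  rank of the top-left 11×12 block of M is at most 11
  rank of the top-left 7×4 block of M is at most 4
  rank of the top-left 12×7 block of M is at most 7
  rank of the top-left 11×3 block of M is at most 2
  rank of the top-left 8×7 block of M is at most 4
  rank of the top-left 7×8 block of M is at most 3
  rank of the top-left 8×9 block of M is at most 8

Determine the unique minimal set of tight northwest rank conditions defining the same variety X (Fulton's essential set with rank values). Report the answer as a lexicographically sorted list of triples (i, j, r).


Computing R[i][j] = min implied NW-rank bound (n=12, 12 conditions):

  i=1: 1  1  1  1  1  1  1  1  1  1  1  1
  i=2: 1  1  1  1  1  1  1  1  2  2  2  2
  i=3: 1  1  1  1  1  1  1  1  2  3  3  3
  i=4: 1  1  1  1  2  2  2  2  3  4  4  4
  i=5: 1  2  2  2  3  3  3  3  4  5  5  5
  i=6: 1  2  2  2  3  3  3  3  4  5  6  6
  i=7: 1  2  2  2  3  3  3  3  4  5  6  7
  i=8: 1  2  2  2  3  4  4  4  5  6  7  8
  i=9: 1  2  2  2  3  4  5  5  6  7  8  9
  i=10: 1  2  2  2  3  4  5  6  7  8  9  10
  i=11: 1  2  2  3  4  5  6  7  8  9  10  11
  i=12: 1  2  3  4  5  6  7  8  9  10  11  12

so w = (1, 9, 10, 5, 2, 11, 12, 6, 7, 8, 4, 3).

Rothe diagram D(w) (34 cells), 5 SE-corners (essential conditions):

[(3, 8, 1), (4, 4, 1), (7, 8, 3), (10, 4, 2), (11, 3, 2)]


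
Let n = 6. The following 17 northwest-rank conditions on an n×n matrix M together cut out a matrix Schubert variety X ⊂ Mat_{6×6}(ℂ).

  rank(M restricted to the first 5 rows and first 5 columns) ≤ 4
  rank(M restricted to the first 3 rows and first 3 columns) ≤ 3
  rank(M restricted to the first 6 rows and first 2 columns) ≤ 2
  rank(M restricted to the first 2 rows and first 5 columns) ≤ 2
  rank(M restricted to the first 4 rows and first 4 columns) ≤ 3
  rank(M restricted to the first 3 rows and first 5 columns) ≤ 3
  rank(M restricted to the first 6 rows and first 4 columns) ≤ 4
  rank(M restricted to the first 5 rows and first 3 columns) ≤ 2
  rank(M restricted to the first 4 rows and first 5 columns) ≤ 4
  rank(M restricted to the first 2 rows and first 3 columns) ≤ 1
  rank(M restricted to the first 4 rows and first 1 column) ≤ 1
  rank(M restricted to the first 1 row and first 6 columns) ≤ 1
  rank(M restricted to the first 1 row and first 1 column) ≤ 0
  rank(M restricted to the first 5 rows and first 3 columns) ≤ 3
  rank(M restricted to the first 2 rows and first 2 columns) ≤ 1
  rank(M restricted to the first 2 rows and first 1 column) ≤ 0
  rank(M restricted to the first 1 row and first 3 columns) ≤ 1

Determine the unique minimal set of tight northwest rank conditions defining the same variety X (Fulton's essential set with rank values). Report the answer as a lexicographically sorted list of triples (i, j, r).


Recovering R(i,j) via the rank-extension bound from the 17 conditions:

  row 1: 0  1  1  1  1  1
  row 2: 0  1  1  2  2  2
  row 3: 1  2  2  3  3  3
  row 4: 1  2  2  3  4  4
  row 5: 1  2  2  3  4  5
  row 6: 1  2  3  4  5  6

so w = (2, 4, 1, 5, 6, 3).

Rothe diagram D(w) (5 cells), 3 SE-corners (essential conditions):

[(2, 1, 0), (2, 3, 1), (5, 3, 2)]


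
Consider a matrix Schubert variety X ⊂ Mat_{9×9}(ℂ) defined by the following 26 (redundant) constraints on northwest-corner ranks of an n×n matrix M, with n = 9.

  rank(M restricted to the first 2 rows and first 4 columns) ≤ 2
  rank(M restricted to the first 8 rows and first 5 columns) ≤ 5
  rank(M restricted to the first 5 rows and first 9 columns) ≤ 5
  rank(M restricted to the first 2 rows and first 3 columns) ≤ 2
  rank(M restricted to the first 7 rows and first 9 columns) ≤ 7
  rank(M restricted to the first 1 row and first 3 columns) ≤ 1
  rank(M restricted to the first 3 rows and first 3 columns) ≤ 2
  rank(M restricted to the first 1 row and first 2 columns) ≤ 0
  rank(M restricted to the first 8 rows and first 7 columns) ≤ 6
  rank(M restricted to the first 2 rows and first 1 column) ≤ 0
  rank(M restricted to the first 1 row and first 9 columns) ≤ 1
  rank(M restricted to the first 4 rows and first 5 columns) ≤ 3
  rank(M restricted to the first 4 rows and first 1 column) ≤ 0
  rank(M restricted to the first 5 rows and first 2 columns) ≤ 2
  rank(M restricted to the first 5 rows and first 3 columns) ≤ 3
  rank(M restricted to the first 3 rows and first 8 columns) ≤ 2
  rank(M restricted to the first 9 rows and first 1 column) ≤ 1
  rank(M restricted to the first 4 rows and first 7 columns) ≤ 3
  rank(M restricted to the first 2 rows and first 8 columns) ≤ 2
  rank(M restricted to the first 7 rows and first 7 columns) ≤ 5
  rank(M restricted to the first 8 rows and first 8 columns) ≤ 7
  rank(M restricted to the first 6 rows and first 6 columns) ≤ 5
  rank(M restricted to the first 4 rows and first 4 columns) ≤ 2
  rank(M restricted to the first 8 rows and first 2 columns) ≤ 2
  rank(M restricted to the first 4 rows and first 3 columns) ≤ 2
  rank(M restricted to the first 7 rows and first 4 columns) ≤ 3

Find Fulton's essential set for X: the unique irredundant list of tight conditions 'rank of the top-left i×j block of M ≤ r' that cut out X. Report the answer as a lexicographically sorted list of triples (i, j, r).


The tightest implied rank at each (i,j), from the 26 conditions:

  0  0  1  1  1  1  1  1  1
  0  1  2  2  2  2  2  2  2
  0  1  2  2  2  2  2  2  3
  0  1  2  2  3  3  3  3  4
  1  2  3  3  4  4  4  4  5
  1  2  3  3  4  5  5  5  6
  1  2  3  3  4  5  5  6  7
  1  2  3  4  5  6  6  7  8
  1  2  3  4  5  6  7  8  9

so w = (3, 2, 9, 5, 1, 6, 8, 4, 7).

ℓ(w)=14; the 6 essential cells (i,j,r):

[(1, 2, 0), (3, 8, 2), (4, 1, 0), (4, 4, 2), (7, 4, 3), (7, 7, 5)]


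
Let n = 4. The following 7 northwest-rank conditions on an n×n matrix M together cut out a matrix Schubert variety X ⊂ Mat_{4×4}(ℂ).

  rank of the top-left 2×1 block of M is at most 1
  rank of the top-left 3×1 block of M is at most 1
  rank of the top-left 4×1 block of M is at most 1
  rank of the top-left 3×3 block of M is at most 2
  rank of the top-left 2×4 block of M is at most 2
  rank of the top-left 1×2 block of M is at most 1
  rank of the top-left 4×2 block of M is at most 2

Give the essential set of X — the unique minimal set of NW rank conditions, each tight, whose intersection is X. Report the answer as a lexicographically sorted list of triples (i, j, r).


The tightest implied rank at each (i,j), from the 7 conditions:

  1 | 1 | 1 | 1
  1 | 2 | 2 | 2
  1 | 2 | 2 | 3
  1 | 2 | 3 | 4

the unique w with this rank table is (1, 2, 4, 3).

ℓ(w)=1; the 1 essential cell (i,j,r):

[(3, 3, 2)]


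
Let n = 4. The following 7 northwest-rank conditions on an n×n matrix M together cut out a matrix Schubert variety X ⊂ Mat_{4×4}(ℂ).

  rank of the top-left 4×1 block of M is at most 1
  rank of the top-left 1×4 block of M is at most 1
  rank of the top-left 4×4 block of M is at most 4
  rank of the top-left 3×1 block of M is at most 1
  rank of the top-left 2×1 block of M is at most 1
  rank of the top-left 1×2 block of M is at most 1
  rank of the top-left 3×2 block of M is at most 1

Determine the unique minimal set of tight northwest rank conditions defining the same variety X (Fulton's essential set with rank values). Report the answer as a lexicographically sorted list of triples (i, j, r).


Rank table r_w(4×4) implied by the 7 constraints:

  row 1: 1 1 1 1
  row 2: 1 1 2 2
  row 3: 1 1 2 3
  row 4: 1 2 3 4

the unique w with this rank table is (1, 3, 4, 2).

1 SE-corner of the 2-cell Rothe diagram gives Ess(w):

[(3, 2, 1)]


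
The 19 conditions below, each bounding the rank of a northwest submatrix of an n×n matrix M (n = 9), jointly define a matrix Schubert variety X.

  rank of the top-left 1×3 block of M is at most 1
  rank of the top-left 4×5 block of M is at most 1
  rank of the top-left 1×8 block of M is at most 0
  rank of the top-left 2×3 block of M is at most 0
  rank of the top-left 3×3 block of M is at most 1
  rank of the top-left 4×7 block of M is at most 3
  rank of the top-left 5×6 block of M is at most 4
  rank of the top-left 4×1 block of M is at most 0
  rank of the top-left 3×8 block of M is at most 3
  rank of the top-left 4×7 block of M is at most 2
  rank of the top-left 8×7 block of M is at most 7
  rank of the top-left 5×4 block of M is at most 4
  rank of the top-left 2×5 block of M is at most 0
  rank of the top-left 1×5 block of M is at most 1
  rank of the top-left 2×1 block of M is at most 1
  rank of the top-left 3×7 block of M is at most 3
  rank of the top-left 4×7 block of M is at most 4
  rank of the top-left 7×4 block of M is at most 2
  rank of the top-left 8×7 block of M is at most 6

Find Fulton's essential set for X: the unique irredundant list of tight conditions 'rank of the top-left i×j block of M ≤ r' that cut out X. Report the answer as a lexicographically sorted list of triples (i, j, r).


Rank table r_w(9×9) implied by the 19 constraints:

  0  0  0  0  0  0  0  0  1
  0  0  0  0  0  1  1  1  2
  0  1  1  1  1  2  2  2  3
  0  1  1  1  1  2  2  3  4
  1  2  2  2  2  3  3  4  5
  1  2  2  2  3  4  4  5  6
  1  2  2  2  3  4  5  6  7
  1  2  3  3  4  5  6  7  8
  1  2  3  4  5  6  7  8  9

hence w(1..9) = (9, 6, 2, 8, 1, 5, 7, 3, 4).

Rothe diagram D(w) (23 cells), 6 SE-corners (essential conditions):

[(1, 8, 0), (2, 5, 0), (4, 1, 0), (4, 5, 1), (4, 7, 2), (7, 4, 2)]
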